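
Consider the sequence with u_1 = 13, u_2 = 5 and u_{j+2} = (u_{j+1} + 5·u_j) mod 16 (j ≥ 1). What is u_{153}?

14

u_1 = 13; u_2 = 5; u_3 = 6; u_4 = 15; u_5 = 13; u_6 = 8; u_7 = 9; u_8 = 1; u_9 = 14; u_{10} = 3; u_{11} = 9; u_{12} = 8; u_{13} = 5; u_{14} = 13; u_{15} = 6; u_{16} = 7; u_{17} = 5; u_{18} = 8; u_{19} = 1; u_{20} = 9; u_{21} = 14; u_{22} = 11; u_{23} = 1; u_{24} = 8; u_{25} = 13; u_{26} = 5.
Since (u_{25}, u_{26}) = (u_1, u_2) = (13, 5) (two consecutive terms determine the rest), the sequence is periodic with period 24.
(153 - 1) mod 24 = 8, so u_{153} = u_9 = 14.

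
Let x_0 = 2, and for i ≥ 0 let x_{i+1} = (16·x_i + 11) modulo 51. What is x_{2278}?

19

We have x_0 = 2,  x_1 = 43,  x_2 = 36,  x_3 = 26,  x_4 = 19,  x_5 = 9,  x_6 = 2.
Since x_6 = x_0 = 2, the sequence is periodic with period 6.
So x_{2278} = x_{0 + ((2278-0) mod 6)} = x_4 = 19.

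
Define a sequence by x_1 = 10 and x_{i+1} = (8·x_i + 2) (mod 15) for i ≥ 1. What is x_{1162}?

7

Listing terms: x_1 = 10,  x_2 = 7,  x_3 = 13,  x_4 = 1,  x_5 = 10.
Since x_5 = x_1 = 10, the sequence is periodic with period 4.
So x_{1162} = x_{1 + ((1162-1) mod 4)} = x_2 = 7.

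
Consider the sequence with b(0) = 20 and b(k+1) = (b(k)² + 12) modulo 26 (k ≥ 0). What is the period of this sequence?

b(0) = 20; b(1) = 22; b(2) = 2; b(3) = 16; b(4) = 8; b(5) = 24; b(6) = 16.
Since b(6) = b(3) = 16, the sequence is eventually periodic: after a pre-period of length 3 it cycles with period 3.

3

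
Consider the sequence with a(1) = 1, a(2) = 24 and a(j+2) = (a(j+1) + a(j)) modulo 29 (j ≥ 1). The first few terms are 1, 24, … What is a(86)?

a(1) = 1; a(2) = 24; a(3) = 25; a(4) = 20; a(5) = 16; a(6) = 7; a(7) = 23; a(8) = 1; a(9) = 24.
The sequence repeats with period 7.
So a(86) = a(1 + ((86-1) mod 7)) = a(2) = 24.

24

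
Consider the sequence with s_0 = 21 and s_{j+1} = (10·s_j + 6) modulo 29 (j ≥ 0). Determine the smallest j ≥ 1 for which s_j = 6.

s_0 = 21,  s_1 = 13,  s_2 = 20,  s_3 = 3,  s_4 = 7,  s_5 = 18,  s_6 = 12,  s_7 = 10,  s_8 = 19,  s_9 = 22,  s_{10} = 23,  s_{11} = 4,  s_{12} = 17,  s_{13} = 2,  s_{14} = 26,  s_{15} = 5,  s_{16} = 27,  s_{17} = 15,  s_{18} = 11,  s_{19} = 0,  s_{20} = 6,  s_{21} = 8,  s_{22} = 28,  s_{23} = 25,  s_{24} = 24,  s_{25} = 14,  s_{26} = 1,  s_{27} = 16,  s_{28} = 21.
Since s_{28} = s_0 = 21, the sequence is periodic with period 28.
The value 6 first appears (with j ≥ 1) at s_{20}.

20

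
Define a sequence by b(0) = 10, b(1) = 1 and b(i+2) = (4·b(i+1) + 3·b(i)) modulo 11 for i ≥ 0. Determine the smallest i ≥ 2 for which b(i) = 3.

b(0) = 10,  b(1) = 1,  b(2) = 1,  b(3) = 7,  b(4) = 9,  b(5) = 2,  b(6) = 2,  b(7) = 3,  b(8) = 7,  b(9) = 4,  b(10) = 4,  b(11) = 6,  b(12) = 3,  b(13) = 8,  b(14) = 8,  b(15) = 1,  b(16) = 6,  b(17) = 5,  b(18) = 5,  b(19) = 2,  b(20) = 1,  b(21) = 10,  b(22) = 10,  b(23) = 4,  b(24) = 2,  b(25) = 9,  b(26) = 9,  b(27) = 8,  b(28) = 4,  b(29) = 7,  b(30) = 7,  b(31) = 5,  b(32) = 8,  b(33) = 3,  b(34) = 3,  b(35) = 10,  b(36) = 5,  b(37) = 6,  b(38) = 6,  b(39) = 9,  b(40) = 10,  b(41) = 1.
Since (b(40), b(41)) = (b(0), b(1)) = (10, 1) (two consecutive terms determine the rest), the sequence is periodic with period 40.
The value 3 first appears (with i ≥ 2) at b(7).

7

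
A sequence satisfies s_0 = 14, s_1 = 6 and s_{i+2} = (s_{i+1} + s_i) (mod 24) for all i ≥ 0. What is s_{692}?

s_0 = 14; s_1 = 6; s_2 = 20; s_3 = 2; s_4 = 22; s_5 = 0; s_6 = 22; s_7 = 22; s_8 = 20; s_9 = 18; s_{10} = 14; s_{11} = 8; s_{12} = 22; s_{13} = 6; s_{14} = 4; s_{15} = 10; s_{16} = 14; s_{17} = 0; s_{18} = 14; s_{19} = 14; s_{20} = 4; s_{21} = 18; s_{22} = 22; s_{23} = 16; s_{24} = 14; s_{25} = 6.
The sequence repeats with period 24.
So s_{692} = s_{0 + ((692-0) mod 24)} = s_{20} = 4.

4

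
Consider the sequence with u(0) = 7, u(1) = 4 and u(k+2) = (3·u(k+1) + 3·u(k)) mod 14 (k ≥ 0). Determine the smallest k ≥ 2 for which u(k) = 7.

We have u(0) = 7,  u(1) = 4,  u(2) = 5,  u(3) = 13,  u(4) = 12,  u(5) = 5,  u(6) = 9,  u(7) = 0,  u(8) = 13,  u(9) = 11,  u(10) = 2,  u(11) = 11,  u(12) = 11,  u(13) = 10,  u(14) = 7,  u(15) = 9,  u(16) = 6,  u(17) = 3,  u(18) = 13,  u(19) = 6,  u(20) = 1,  u(21) = 7,  u(22) = 10,  u(23) = 9,  u(24) = 1,  u(25) = 2,  u(26) = 9,  u(27) = 5,  u(28) = 0,  u(29) = 1,  u(30) = 3,  u(31) = 12,  u(32) = 3,  u(33) = 3,  u(34) = 4,  u(35) = 7,  u(36) = 5,  u(37) = 8,  u(38) = 11,  u(39) = 1,  u(40) = 8,  u(41) = 13,  u(42) = 7,  u(43) = 4.
Since (u(42), u(43)) = (u(0), u(1)) = (7, 4) (two consecutive terms determine the rest), the sequence is periodic with period 42.
The value 7 first appears (with k ≥ 2) at u(14).

14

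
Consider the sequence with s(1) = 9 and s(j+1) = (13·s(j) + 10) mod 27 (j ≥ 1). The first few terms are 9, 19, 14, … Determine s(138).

14

We have s(1) = 9, s(2) = 19, s(3) = 14, s(4) = 3, s(5) = 22, s(6) = 26, s(7) = 24, s(8) = 25, s(9) = 11, s(10) = 18, s(11) = 1, s(12) = 23, s(13) = 12, s(14) = 4, s(15) = 8, s(16) = 6, s(17) = 7, s(18) = 20, s(19) = 0, s(20) = 10, s(21) = 5, s(22) = 21, s(23) = 13, s(24) = 17, s(25) = 15, s(26) = 16, s(27) = 2, s(28) = 9.
Since s(28) = s(1) = 9, the sequence is periodic with period 27.
So s(138) = s(1 + ((138-1) mod 27)) = s(3) = 14.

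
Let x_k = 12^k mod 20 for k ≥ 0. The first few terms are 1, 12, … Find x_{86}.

4

Listing terms: x_0 = 1; x_1 = 12; x_2 = 4; x_3 = 8; x_4 = 16; x_5 = 12.
Since x_5 = x_1 = 12, the sequence is eventually periodic: after a pre-period of length 1 it cycles with period 4.
For k ≥ 1, x_k depends only on (k - 1) mod 4. (86 - 1) mod 4 = 1, so x_{86} = x_2 = 4.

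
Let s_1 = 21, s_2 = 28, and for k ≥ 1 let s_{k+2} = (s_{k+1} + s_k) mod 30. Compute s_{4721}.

6

Computing terms: s_1 = 21, s_2 = 28, s_3 = 19, s_4 = 17, s_5 = 6, s_6 = 23, s_7 = 29, s_8 = 22, s_9 = 21, s_{10} = 13, s_{11} = 4, s_{12} = 17, s_{13} = 21, s_{14} = 8, s_{15} = 29, s_{16} = 7, s_{17} = 6, s_{18} = 13, s_{19} = 19, s_{20} = 2, s_{21} = 21, s_{22} = 23, s_{23} = 14, s_{24} = 7, s_{25} = 21, s_{26} = 28.
The sequence repeats with period 24.
So s_{4721} = s_{1 + ((4721-1) mod 24)} = s_{17} = 6.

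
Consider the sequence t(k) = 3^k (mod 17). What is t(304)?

Listing terms: t(1) = 3, t(2) = 9, t(3) = 10, t(4) = 13, t(5) = 5, t(6) = 15, t(7) = 11, t(8) = 16, t(9) = 14, t(10) = 8, t(11) = 7, t(12) = 4, t(13) = 12, t(14) = 2, t(15) = 6, t(16) = 1, t(17) = 3.
Since t(17) = t(1) = 3, the sequence is periodic with period 16.
So t(304) = t(1 + ((304-1) mod 16)) = t(16) = 1.

1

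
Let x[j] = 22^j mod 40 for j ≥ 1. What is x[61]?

x[1] = 22, x[2] = 4, x[3] = 8, x[4] = 16, x[5] = 32, x[6] = 24, x[7] = 8.
Since x[7] = x[3] = 8, the sequence is eventually periodic: after a pre-period of length 2 it cycles with period 4.
For j ≥ 3, x[j] depends only on (j - 3) mod 4. (61 - 3) mod 4 = 2, so x[61] = x[5] = 32.

32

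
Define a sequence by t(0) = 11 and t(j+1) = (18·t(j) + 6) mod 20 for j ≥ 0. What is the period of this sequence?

4

t(0) = 11,  t(1) = 4,  t(2) = 18,  t(3) = 10,  t(4) = 6,  t(5) = 14,  t(6) = 18.
Since t(6) = t(2) = 18, the sequence is eventually periodic: after a pre-period of length 2 it cycles with period 4.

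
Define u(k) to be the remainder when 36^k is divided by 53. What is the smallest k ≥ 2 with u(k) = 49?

Listing terms: u(1) = 36,  u(2) = 24,  u(3) = 16,  u(4) = 46,  u(5) = 13,  u(6) = 44,  u(7) = 47,  u(8) = 49,  u(9) = 15,  u(10) = 10,  u(11) = 42,  u(12) = 28,  u(13) = 1,  u(14) = 36.
The sequence repeats with period 13.
The value 49 first appears (with k ≥ 2) at u(8).

8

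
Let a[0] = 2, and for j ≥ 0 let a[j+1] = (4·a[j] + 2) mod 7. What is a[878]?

0

a[0] = 2; a[1] = 3; a[2] = 0; a[3] = 2.
The sequence repeats with period 3.
(878 - 0) mod 3 = 2, so a[878] = a[2] = 0.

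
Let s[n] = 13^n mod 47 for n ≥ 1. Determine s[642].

42

Listing terms: s[1] = 13, s[2] = 28, s[3] = 35, s[4] = 32, s[5] = 40, s[6] = 3, s[7] = 39, s[8] = 37, s[9] = 11, s[10] = 2, s[11] = 26, s[12] = 9, s[13] = 23, s[14] = 17, s[15] = 33, s[16] = 6, s[17] = 31, s[18] = 27, s[19] = 22, s[20] = 4, s[21] = 5, s[22] = 18, s[23] = 46, s[24] = 34, s[25] = 19, s[26] = 12, s[27] = 15, s[28] = 7, s[29] = 44, s[30] = 8, s[31] = 10, s[32] = 36, s[33] = 45, s[34] = 21, s[35] = 38, s[36] = 24, s[37] = 30, s[38] = 14, s[39] = 41, s[40] = 16, s[41] = 20, s[42] = 25, s[43] = 43, s[44] = 42, s[45] = 29, s[46] = 1, s[47] = 13.
Since s[47] = s[1] = 13, the sequence is periodic with period 46.
(642 - 1) mod 46 = 43, so s[642] = s[44] = 42.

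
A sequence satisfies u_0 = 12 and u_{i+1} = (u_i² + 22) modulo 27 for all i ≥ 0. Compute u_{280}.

23

We have u_0 = 12,  u_1 = 4,  u_2 = 11,  u_3 = 8,  u_4 = 5,  u_5 = 20,  u_6 = 17,  u_7 = 14,  u_8 = 2,  u_9 = 26,  u_{10} = 23,  u_{11} = 11.
Since u_{11} = u_2 = 11, the sequence is eventually periodic: after a pre-period of length 2 it cycles with period 9.
For i ≥ 2, u_i depends only on (i - 2) mod 9. (280 - 2) mod 9 = 8, so u_{280} = u_{10} = 23.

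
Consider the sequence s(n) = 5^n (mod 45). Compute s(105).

s(0) = 1,  s(1) = 5,  s(2) = 25,  s(3) = 35,  s(4) = 40,  s(5) = 20,  s(6) = 10,  s(7) = 5.
Since s(7) = s(1) = 5, the sequence is eventually periodic: after a pre-period of length 1 it cycles with period 6.
For n ≥ 1, s(n) depends only on (n - 1) mod 6. (105 - 1) mod 6 = 2, so s(105) = s(3) = 35.

35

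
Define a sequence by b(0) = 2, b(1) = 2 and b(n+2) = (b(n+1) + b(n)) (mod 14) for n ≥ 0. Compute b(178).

4

Listing terms: b(0) = 2, b(1) = 2, b(2) = 4, b(3) = 6, b(4) = 10, b(5) = 2, b(6) = 12, b(7) = 0, b(8) = 12, b(9) = 12, b(10) = 10, b(11) = 8, b(12) = 4, b(13) = 12, b(14) = 2, b(15) = 0, b(16) = 2, b(17) = 2.
The sequence repeats with period 16.
So b(178) = b(0 + ((178-0) mod 16)) = b(2) = 4.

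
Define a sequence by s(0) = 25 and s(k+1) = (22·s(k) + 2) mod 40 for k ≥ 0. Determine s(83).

Listing terms: s(0) = 25, s(1) = 32, s(2) = 26, s(3) = 14, s(4) = 30, s(5) = 22, s(6) = 6, s(7) = 14.
Since s(7) = s(3) = 14, the sequence is eventually periodic: after a pre-period of length 3 it cycles with period 4.
For k ≥ 3, s(k) depends only on (k - 3) mod 4. (83 - 3) mod 4 = 0, so s(83) = s(3) = 14.

14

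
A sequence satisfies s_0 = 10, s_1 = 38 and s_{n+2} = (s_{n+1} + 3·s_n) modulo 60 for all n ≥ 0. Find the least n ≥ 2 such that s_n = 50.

6

We have s_0 = 10,  s_1 = 38,  s_2 = 8,  s_3 = 2,  s_4 = 26,  s_5 = 32,  s_6 = 50,  s_7 = 26,  s_8 = 56,  s_9 = 14,  s_{10} = 2,  s_{11} = 44,  s_{12} = 50,  s_{13} = 2,  s_{14} = 32,  s_{15} = 38,  s_{16} = 14,  s_{17} = 8,  s_{18} = 50,  s_{19} = 14,  s_{20} = 44,  s_{21} = 26,  s_{22} = 38,  s_{23} = 56,  s_{24} = 50,  s_{25} = 38,  s_{26} = 8.
Since (s_{25}, s_{26}) = (s_1, s_2) = (38, 8) (two consecutive terms determine the rest), the sequence is eventually periodic: after a pre-period of length 1 it cycles with period 24.
The value 50 first appears (with n ≥ 2) at s_6.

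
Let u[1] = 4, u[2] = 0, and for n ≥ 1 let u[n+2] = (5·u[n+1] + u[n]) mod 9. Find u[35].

4

u[1] = 4,  u[2] = 0,  u[3] = 4,  u[4] = 2,  u[5] = 5,  u[6] = 0,  u[7] = 5,  u[8] = 7,  u[9] = 4,  u[10] = 0.
The sequence repeats with period 8.
So u[35] = u[1 + ((35-1) mod 8)] = u[3] = 4.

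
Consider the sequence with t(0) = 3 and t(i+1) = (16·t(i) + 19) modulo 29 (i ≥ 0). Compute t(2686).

6

Computing terms: t(0) = 3, t(1) = 9, t(2) = 18, t(3) = 17, t(4) = 1, t(5) = 6, t(6) = 28, t(7) = 3.
Since t(7) = t(0) = 3, the sequence is periodic with period 7.
So t(2686) = t(0 + ((2686-0) mod 7)) = t(5) = 6.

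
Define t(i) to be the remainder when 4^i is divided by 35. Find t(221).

9

We have t(0) = 1; t(1) = 4; t(2) = 16; t(3) = 29; t(4) = 11; t(5) = 9; t(6) = 1.
The sequence repeats with period 6.
So t(221) = t(0 + ((221-0) mod 6)) = t(5) = 9.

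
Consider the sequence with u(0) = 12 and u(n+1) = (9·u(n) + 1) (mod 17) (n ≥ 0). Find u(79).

5

We have u(0) = 12; u(1) = 7; u(2) = 13; u(3) = 16; u(4) = 9; u(5) = 14; u(6) = 8; u(7) = 5; u(8) = 12.
The sequence repeats with period 8.
So u(79) = u(0 + ((79-0) mod 8)) = u(7) = 5.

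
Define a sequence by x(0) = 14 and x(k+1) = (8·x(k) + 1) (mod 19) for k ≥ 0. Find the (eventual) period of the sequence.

6

x(0) = 14, x(1) = 18, x(2) = 12, x(3) = 2, x(4) = 17, x(5) = 4, x(6) = 14.
The sequence repeats with period 6.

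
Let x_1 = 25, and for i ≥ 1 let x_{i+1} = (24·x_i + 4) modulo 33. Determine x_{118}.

1

x_1 = 25, x_2 = 10, x_3 = 13, x_4 = 19, x_5 = 31, x_6 = 22, x_7 = 4, x_8 = 1, x_9 = 28, x_{10} = 16, x_{11} = 25.
The sequence repeats with period 10.
(118 - 1) mod 10 = 7, so x_{118} = x_8 = 1.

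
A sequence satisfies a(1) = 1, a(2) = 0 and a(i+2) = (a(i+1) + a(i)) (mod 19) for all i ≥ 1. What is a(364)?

1

a(1) = 1; a(2) = 0; a(3) = 1; a(4) = 1; a(5) = 2; a(6) = 3; a(7) = 5; a(8) = 8; a(9) = 13; a(10) = 2; a(11) = 15; a(12) = 17; a(13) = 13; a(14) = 11; a(15) = 5; a(16) = 16; a(17) = 2; a(18) = 18; a(19) = 1; a(20) = 0.
The sequence repeats with period 18.
So a(364) = a(1 + ((364-1) mod 18)) = a(4) = 1.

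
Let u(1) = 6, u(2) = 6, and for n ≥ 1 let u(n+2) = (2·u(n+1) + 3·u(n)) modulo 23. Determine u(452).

0

We have u(1) = 6,  u(2) = 6,  u(3) = 7,  u(4) = 9,  u(5) = 16,  u(6) = 13,  u(7) = 5,  u(8) = 3,  u(9) = 21,  u(10) = 5,  u(11) = 4,  u(12) = 0,  u(13) = 12,  u(14) = 1,  u(15) = 15,  u(16) = 10,  u(17) = 19,  u(18) = 22,  u(19) = 9,  u(20) = 15,  u(21) = 11,  u(22) = 21,  u(23) = 6,  u(24) = 6.
The sequence repeats with period 22.
(452 - 1) mod 22 = 11, so u(452) = u(12) = 0.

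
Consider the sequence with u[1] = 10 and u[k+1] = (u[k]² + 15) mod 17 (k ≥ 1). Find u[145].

7

We have u[1] = 10, u[2] = 13, u[3] = 14, u[4] = 7, u[5] = 13.
Since u[5] = u[2] = 13, the sequence is eventually periodic: after a pre-period of length 1 it cycles with period 3.
For k ≥ 2, u[k] depends only on (k - 2) mod 3. (145 - 2) mod 3 = 2, so u[145] = u[4] = 7.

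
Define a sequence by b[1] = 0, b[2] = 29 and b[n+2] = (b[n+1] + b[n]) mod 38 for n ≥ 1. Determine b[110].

b[1] = 0, b[2] = 29, b[3] = 29, b[4] = 20, b[5] = 11, b[6] = 31, b[7] = 4, b[8] = 35, b[9] = 1, b[10] = 36, b[11] = 37, b[12] = 35, b[13] = 34, b[14] = 31, b[15] = 27, b[16] = 20, b[17] = 9, b[18] = 29, b[19] = 0, b[20] = 29.
The sequence repeats with period 18.
So b[110] = b[1 + ((110-1) mod 18)] = b[2] = 29.

29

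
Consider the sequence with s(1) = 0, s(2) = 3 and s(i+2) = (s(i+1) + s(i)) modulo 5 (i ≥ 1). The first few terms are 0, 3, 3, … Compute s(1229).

Computing terms: s(1) = 0; s(2) = 3; s(3) = 3; s(4) = 1; s(5) = 4; s(6) = 0; s(7) = 4; s(8) = 4; s(9) = 3; s(10) = 2; s(11) = 0; s(12) = 2; s(13) = 2; s(14) = 4; s(15) = 1; s(16) = 0; s(17) = 1; s(18) = 1; s(19) = 2; s(20) = 3; s(21) = 0; s(22) = 3.
The sequence repeats with period 20.
(1229 - 1) mod 20 = 8, so s(1229) = s(9) = 3.

3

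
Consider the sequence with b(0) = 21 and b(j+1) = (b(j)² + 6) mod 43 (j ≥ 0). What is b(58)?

We have b(0) = 21; b(1) = 17; b(2) = 37; b(3) = 42; b(4) = 7; b(5) = 12; b(6) = 21.
The sequence repeats with period 6.
So b(58) = b(0 + ((58-0) mod 6)) = b(4) = 7.

7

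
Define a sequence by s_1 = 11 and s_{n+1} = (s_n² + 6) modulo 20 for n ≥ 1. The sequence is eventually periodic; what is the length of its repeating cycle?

Listing terms: s_1 = 11,  s_2 = 7,  s_3 = 15,  s_4 = 11.
The sequence repeats with period 3.

3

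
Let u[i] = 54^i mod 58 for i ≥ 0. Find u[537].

20

Computing terms: u[0] = 1,  u[1] = 54,  u[2] = 16,  u[3] = 52,  u[4] = 24,  u[5] = 20,  u[6] = 36,  u[7] = 30,  u[8] = 54.
Since u[8] = u[1] = 54, the sequence is eventually periodic: after a pre-period of length 1 it cycles with period 7.
For i ≥ 1, u[i] depends only on (i - 1) mod 7. (537 - 1) mod 7 = 4, so u[537] = u[5] = 20.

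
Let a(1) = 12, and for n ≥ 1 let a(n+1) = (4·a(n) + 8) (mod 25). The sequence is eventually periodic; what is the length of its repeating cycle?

10

We have a(1) = 12, a(2) = 6, a(3) = 7, a(4) = 11, a(5) = 2, a(6) = 16, a(7) = 22, a(8) = 21, a(9) = 17, a(10) = 1, a(11) = 12.
Since a(11) = a(1) = 12, the sequence is periodic with period 10.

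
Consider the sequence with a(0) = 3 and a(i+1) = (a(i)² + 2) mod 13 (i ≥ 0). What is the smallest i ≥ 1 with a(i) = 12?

We have a(0) = 3, a(1) = 11, a(2) = 6, a(3) = 12, a(4) = 3.
The sequence repeats with period 4.
The value 12 first appears (with i ≥ 1) at a(3).

3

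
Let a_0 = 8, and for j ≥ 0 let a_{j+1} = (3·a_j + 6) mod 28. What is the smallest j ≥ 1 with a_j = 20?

4

We have a_0 = 8; a_1 = 2; a_2 = 12; a_3 = 14; a_4 = 20; a_5 = 10; a_6 = 8.
The sequence repeats with period 6.
The value 20 first appears (with j ≥ 1) at a_4.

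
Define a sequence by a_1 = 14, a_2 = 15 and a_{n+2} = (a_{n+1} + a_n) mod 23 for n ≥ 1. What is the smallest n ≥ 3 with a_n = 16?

15

We have a_1 = 14,  a_2 = 15,  a_3 = 6,  a_4 = 21,  a_5 = 4,  a_6 = 2,  a_7 = 6,  a_8 = 8,  a_9 = 14,  a_{10} = 22,  a_{11} = 13,  a_{12} = 12,  a_{13} = 2,  a_{14} = 14,  a_{15} = 16,  a_{16} = 7,  a_{17} = 0,  a_{18} = 7,  a_{19} = 7,  a_{20} = 14,  a_{21} = 21,  a_{22} = 12,  a_{23} = 10,  a_{24} = 22,  a_{25} = 9,  a_{26} = 8,  a_{27} = 17,  a_{28} = 2,  a_{29} = 19,  a_{30} = 21,  a_{31} = 17,  a_{32} = 15,  a_{33} = 9,  a_{34} = 1,  a_{35} = 10,  a_{36} = 11,  a_{37} = 21,  a_{38} = 9,  a_{39} = 7,  a_{40} = 16,  a_{41} = 0,  a_{42} = 16,  a_{43} = 16,  a_{44} = 9,  a_{45} = 2,  a_{46} = 11,  a_{47} = 13,  a_{48} = 1,  a_{49} = 14,  a_{50} = 15.
The sequence repeats with period 48.
The value 16 first appears (with n ≥ 3) at a_{15}.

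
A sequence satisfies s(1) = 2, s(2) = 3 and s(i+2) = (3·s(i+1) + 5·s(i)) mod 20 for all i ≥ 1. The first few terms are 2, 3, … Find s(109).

Listing terms: s(1) = 2; s(2) = 3; s(3) = 19; s(4) = 12; s(5) = 11; s(6) = 13; s(7) = 14; s(8) = 7; s(9) = 11; s(10) = 8; s(11) = 19; s(12) = 17; s(13) = 6; s(14) = 3; s(15) = 19.
Since (s(14), s(15)) = (s(2), s(3)) = (3, 19) (two consecutive terms determine the rest), the sequence is eventually periodic: after a pre-period of length 1 it cycles with period 12.
For i ≥ 2, s(i) depends only on (i - 2) mod 12. (109 - 2) mod 12 = 11, so s(109) = s(13) = 6.

6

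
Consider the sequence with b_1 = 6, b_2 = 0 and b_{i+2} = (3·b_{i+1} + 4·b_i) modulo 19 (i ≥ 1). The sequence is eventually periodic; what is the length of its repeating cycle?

18

Listing terms: b_1 = 6,  b_2 = 0,  b_3 = 5,  b_4 = 15,  b_5 = 8,  b_6 = 8,  b_7 = 18,  b_8 = 10,  b_9 = 7,  b_{10} = 4,  b_{11} = 2,  b_{12} = 3,  b_{13} = 17,  b_{14} = 6,  b_{15} = 10,  b_{16} = 16,  b_{17} = 12,  b_{18} = 5,  b_{19} = 6,  b_{20} = 0.
The sequence repeats with period 18.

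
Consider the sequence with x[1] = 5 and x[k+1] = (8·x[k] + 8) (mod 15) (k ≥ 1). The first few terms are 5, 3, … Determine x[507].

2

x[1] = 5; x[2] = 3; x[3] = 2; x[4] = 9; x[5] = 5.
Since x[5] = x[1] = 5, the sequence is periodic with period 4.
So x[507] = x[1 + ((507-1) mod 4)] = x[3] = 2.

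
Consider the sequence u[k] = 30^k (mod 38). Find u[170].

26

u[0] = 1,  u[1] = 30,  u[2] = 26,  u[3] = 20,  u[4] = 30.
Since u[4] = u[1] = 30, the sequence is eventually periodic: after a pre-period of length 1 it cycles with period 3.
For k ≥ 1, u[k] depends only on (k - 1) mod 3. (170 - 1) mod 3 = 1, so u[170] = u[2] = 26.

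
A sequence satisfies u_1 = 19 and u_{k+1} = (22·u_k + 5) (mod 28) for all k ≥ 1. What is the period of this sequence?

7

We have u_1 = 19,  u_2 = 3,  u_3 = 15,  u_4 = 27,  u_5 = 11,  u_6 = 23,  u_7 = 7,  u_8 = 19.
Since u_8 = u_1 = 19, the sequence is periodic with period 7.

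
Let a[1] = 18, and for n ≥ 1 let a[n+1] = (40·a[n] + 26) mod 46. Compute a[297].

Listing terms: a[1] = 18, a[2] = 10, a[3] = 12, a[4] = 0, a[5] = 26, a[6] = 8, a[7] = 24, a[8] = 20, a[9] = 44, a[10] = 38, a[11] = 28, a[12] = 42, a[13] = 4, a[14] = 2, a[15] = 14, a[16] = 34, a[17] = 6, a[18] = 36, a[19] = 40, a[20] = 16, a[21] = 22, a[22] = 32, a[23] = 18.
The sequence repeats with period 22.
(297 - 1) mod 22 = 10, so a[297] = a[11] = 28.

28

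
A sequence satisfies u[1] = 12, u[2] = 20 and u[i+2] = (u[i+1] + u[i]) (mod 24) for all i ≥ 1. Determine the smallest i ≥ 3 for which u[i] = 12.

5

Listing terms: u[1] = 12; u[2] = 20; u[3] = 8; u[4] = 4; u[5] = 12; u[6] = 16; u[7] = 4; u[8] = 20; u[9] = 0; u[10] = 20; u[11] = 20; u[12] = 16; u[13] = 12; u[14] = 4; u[15] = 16; u[16] = 20; u[17] = 12; u[18] = 8; u[19] = 20; u[20] = 4; u[21] = 0; u[22] = 4; u[23] = 4; u[24] = 8; u[25] = 12; u[26] = 20.
The sequence repeats with period 24.
The value 12 first appears (with i ≥ 3) at u[5].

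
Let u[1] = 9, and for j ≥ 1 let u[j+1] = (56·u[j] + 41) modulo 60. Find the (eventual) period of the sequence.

10

u[1] = 9,  u[2] = 5,  u[3] = 21,  u[4] = 17,  u[5] = 33,  u[6] = 29,  u[7] = 45,  u[8] = 41,  u[9] = 57,  u[10] = 53,  u[11] = 9.
Since u[11] = u[1] = 9, the sequence is periodic with period 10.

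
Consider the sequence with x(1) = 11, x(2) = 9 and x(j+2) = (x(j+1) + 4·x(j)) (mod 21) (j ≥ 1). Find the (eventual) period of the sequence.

x(1) = 11,  x(2) = 9,  x(3) = 11,  x(4) = 5,  x(5) = 7,  x(6) = 6,  x(7) = 13,  x(8) = 16,  x(9) = 5,  x(10) = 6,  x(11) = 5,  x(12) = 8,  x(13) = 7,  x(14) = 18,  x(15) = 4,  x(16) = 13,  x(17) = 8,  x(18) = 18,  x(19) = 8,  x(20) = 17,  x(21) = 7,  x(22) = 12,  x(23) = 19,  x(24) = 4,  x(25) = 17,  x(26) = 12,  x(27) = 17,  x(28) = 2,  x(29) = 7,  x(30) = 15,  x(31) = 1,  x(32) = 19,  x(33) = 2,  x(34) = 15,  x(35) = 2,  x(36) = 20,  x(37) = 7,  x(38) = 3,  x(39) = 10,  x(40) = 1,  x(41) = 20,  x(42) = 3,  x(43) = 20,  x(44) = 11,  x(45) = 7,  x(46) = 9,  x(47) = 16,  x(48) = 10,  x(49) = 11,  x(50) = 9.
The sequence repeats with period 48.

48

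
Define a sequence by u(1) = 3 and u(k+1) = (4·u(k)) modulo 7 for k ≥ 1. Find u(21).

6

We have u(1) = 3,  u(2) = 5,  u(3) = 6,  u(4) = 3.
Since u(4) = u(1) = 3, the sequence is periodic with period 3.
(21 - 1) mod 3 = 2, so u(21) = u(3) = 6.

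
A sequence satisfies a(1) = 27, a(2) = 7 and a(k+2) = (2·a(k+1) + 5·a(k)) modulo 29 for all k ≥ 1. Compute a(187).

19

a(1) = 27; a(2) = 7; a(3) = 4; a(4) = 14; a(5) = 19; a(6) = 21; a(7) = 21; a(8) = 2; a(9) = 22; a(10) = 25; a(11) = 15; a(12) = 10; a(13) = 8; a(14) = 8; a(15) = 27; a(16) = 7.
Since (a(15), a(16)) = (a(1), a(2)) = (27, 7) (two consecutive terms determine the rest), the sequence is periodic with period 14.
So a(187) = a(1 + ((187-1) mod 14)) = a(5) = 19.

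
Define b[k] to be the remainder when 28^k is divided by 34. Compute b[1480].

16

Computing terms: b[0] = 1, b[1] = 28, b[2] = 2, b[3] = 22, b[4] = 4, b[5] = 10, b[6] = 8, b[7] = 20, b[8] = 16, b[9] = 6, b[10] = 32, b[11] = 12, b[12] = 30, b[13] = 24, b[14] = 26, b[15] = 14, b[16] = 18, b[17] = 28.
Since b[17] = b[1] = 28, the sequence is eventually periodic: after a pre-period of length 1 it cycles with period 16.
For k ≥ 1, b[k] depends only on (k - 1) mod 16. (1480 - 1) mod 16 = 7, so b[1480] = b[8] = 16.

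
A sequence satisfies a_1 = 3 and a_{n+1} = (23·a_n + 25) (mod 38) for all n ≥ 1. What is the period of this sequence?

18

Computing terms: a_1 = 3; a_2 = 18; a_3 = 21; a_4 = 14; a_5 = 5; a_6 = 26; a_7 = 15; a_8 = 28; a_9 = 23; a_{10} = 22; a_{11} = 37; a_{12} = 2; a_{13} = 33; a_{14} = 24; a_{15} = 7; a_{16} = 34; a_{17} = 9; a_{18} = 4; a_{19} = 3.
Since a_{19} = a_1 = 3, the sequence is periodic with period 18.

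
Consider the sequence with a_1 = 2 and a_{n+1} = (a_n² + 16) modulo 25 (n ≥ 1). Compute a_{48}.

16

Listing terms: a_1 = 2,  a_2 = 20,  a_3 = 16,  a_4 = 22,  a_5 = 0,  a_6 = 16.
Since a_6 = a_3 = 16, the sequence is eventually periodic: after a pre-period of length 2 it cycles with period 3.
For n ≥ 3, a_n depends only on (n - 3) mod 3. (48 - 3) mod 3 = 0, so a_{48} = a_3 = 16.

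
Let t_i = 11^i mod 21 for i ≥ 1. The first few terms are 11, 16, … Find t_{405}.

t_1 = 11,  t_2 = 16,  t_3 = 8,  t_4 = 4,  t_5 = 2,  t_6 = 1,  t_7 = 11.
Since t_7 = t_1 = 11, the sequence is periodic with period 6.
(405 - 1) mod 6 = 2, so t_{405} = t_3 = 8.

8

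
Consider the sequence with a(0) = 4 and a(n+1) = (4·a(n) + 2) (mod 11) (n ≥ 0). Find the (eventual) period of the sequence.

a(0) = 4,  a(1) = 7,  a(2) = 8,  a(3) = 1,  a(4) = 6,  a(5) = 4.
Since a(5) = a(0) = 4, the sequence is periodic with period 5.

5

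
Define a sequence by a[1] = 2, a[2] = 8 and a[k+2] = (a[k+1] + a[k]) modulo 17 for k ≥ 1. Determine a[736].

a[1] = 2; a[2] = 8; a[3] = 10; a[4] = 1; a[5] = 11; a[6] = 12; a[7] = 6; a[8] = 1; a[9] = 7; a[10] = 8; a[11] = 15; a[12] = 6; a[13] = 4; a[14] = 10; a[15] = 14; a[16] = 7; a[17] = 4; a[18] = 11; a[19] = 15; a[20] = 9; a[21] = 7; a[22] = 16; a[23] = 6; a[24] = 5; a[25] = 11; a[26] = 16; a[27] = 10; a[28] = 9; a[29] = 2; a[30] = 11; a[31] = 13; a[32] = 7; a[33] = 3; a[34] = 10; a[35] = 13; a[36] = 6; a[37] = 2; a[38] = 8.
Since (a[37], a[38]) = (a[1], a[2]) = (2, 8) (two consecutive terms determine the rest), the sequence is periodic with period 36.
(736 - 1) mod 36 = 15, so a[736] = a[16] = 7.

7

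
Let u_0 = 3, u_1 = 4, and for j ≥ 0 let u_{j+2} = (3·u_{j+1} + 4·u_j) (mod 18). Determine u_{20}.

Listing terms: u_0 = 3, u_1 = 4, u_2 = 6, u_3 = 16, u_4 = 0, u_5 = 10, u_6 = 12, u_7 = 4, u_8 = 6.
Since (u_7, u_8) = (u_1, u_2) = (4, 6) (two consecutive terms determine the rest), the sequence is eventually periodic: after a pre-period of length 1 it cycles with period 6.
For j ≥ 1, u_j depends only on (j - 1) mod 6. (20 - 1) mod 6 = 1, so u_{20} = u_2 = 6.

6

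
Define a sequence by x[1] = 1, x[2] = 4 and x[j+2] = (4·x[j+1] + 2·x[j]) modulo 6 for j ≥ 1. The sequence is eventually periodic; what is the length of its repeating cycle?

6

We have x[1] = 1; x[2] = 4; x[3] = 0; x[4] = 2; x[5] = 2; x[6] = 0; x[7] = 4; x[8] = 4; x[9] = 0.
Since (x[8], x[9]) = (x[2], x[3]) = (4, 0) (two consecutive terms determine the rest), the sequence is eventually periodic: after a pre-period of length 1 it cycles with period 6.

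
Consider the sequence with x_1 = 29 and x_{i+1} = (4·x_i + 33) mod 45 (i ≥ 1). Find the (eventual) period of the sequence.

Listing terms: x_1 = 29; x_2 = 14; x_3 = 44; x_4 = 29.
Since x_4 = x_1 = 29, the sequence is periodic with period 3.

3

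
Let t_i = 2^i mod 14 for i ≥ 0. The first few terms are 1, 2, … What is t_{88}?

2

Listing terms: t_0 = 1; t_1 = 2; t_2 = 4; t_3 = 8; t_4 = 2.
Since t_4 = t_1 = 2, the sequence is eventually periodic: after a pre-period of length 1 it cycles with period 3.
For i ≥ 1, t_i depends only on (i - 1) mod 3. (88 - 1) mod 3 = 0, so t_{88} = t_1 = 2.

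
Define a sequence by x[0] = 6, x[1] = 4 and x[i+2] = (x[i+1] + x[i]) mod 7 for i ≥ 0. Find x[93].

4

Listing terms: x[0] = 6; x[1] = 4; x[2] = 3; x[3] = 0; x[4] = 3; x[5] = 3; x[6] = 6; x[7] = 2; x[8] = 1; x[9] = 3; x[10] = 4; x[11] = 0; x[12] = 4; x[13] = 4; x[14] = 1; x[15] = 5; x[16] = 6; x[17] = 4.
Since (x[16], x[17]) = (x[0], x[1]) = (6, 4) (two consecutive terms determine the rest), the sequence is periodic with period 16.
So x[93] = x[0 + ((93-0) mod 16)] = x[13] = 4.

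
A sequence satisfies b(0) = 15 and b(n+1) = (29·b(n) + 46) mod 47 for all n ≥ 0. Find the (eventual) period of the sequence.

46

Listing terms: b(0) = 15,  b(1) = 11,  b(2) = 36,  b(3) = 9,  b(4) = 25,  b(5) = 19,  b(6) = 33,  b(7) = 16,  b(8) = 40,  b(9) = 31,  b(10) = 5,  b(11) = 3,  b(12) = 39,  b(13) = 2,  b(14) = 10,  b(15) = 7,  b(16) = 14,  b(17) = 29,  b(18) = 41,  b(19) = 13,  b(20) = 0,  b(21) = 46,  b(22) = 17,  b(23) = 22,  b(24) = 26,  b(25) = 1,  b(26) = 28,  b(27) = 12,  b(28) = 18,  b(29) = 4,  b(30) = 21,  b(31) = 44,  b(32) = 6,  b(33) = 32,  b(34) = 34,  b(35) = 45,  b(36) = 35,  b(37) = 27,  b(38) = 30,  b(39) = 23,  b(40) = 8,  b(41) = 43,  b(42) = 24,  b(43) = 37,  b(44) = 38,  b(45) = 20,  b(46) = 15.
The sequence repeats with period 46.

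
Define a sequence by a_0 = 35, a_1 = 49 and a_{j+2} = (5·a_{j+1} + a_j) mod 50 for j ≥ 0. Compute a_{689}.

24

a_0 = 35, a_1 = 49, a_2 = 30, a_3 = 49, a_4 = 25, a_5 = 24, a_6 = 45, a_7 = 49, a_8 = 40, a_9 = 49, a_{10} = 35, a_{11} = 24, a_{12} = 5, a_{13} = 49, a_{14} = 0, a_{15} = 49, a_{16} = 45, a_{17} = 24, a_{18} = 15, a_{19} = 49, a_{20} = 10, a_{21} = 49, a_{22} = 5, a_{23} = 24, a_{24} = 25, a_{25} = 49, a_{26} = 20, a_{27} = 49, a_{28} = 15, a_{29} = 24, a_{30} = 35, a_{31} = 49.
The sequence repeats with period 30.
So a_{689} = a_{0 + ((689-0) mod 30)} = a_{29} = 24.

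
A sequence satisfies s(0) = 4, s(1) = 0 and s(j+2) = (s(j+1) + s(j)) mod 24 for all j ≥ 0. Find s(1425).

12

s(0) = 4,  s(1) = 0,  s(2) = 4,  s(3) = 4,  s(4) = 8,  s(5) = 12,  s(6) = 20,  s(7) = 8,  s(8) = 4,  s(9) = 12,  s(10) = 16,  s(11) = 4,  s(12) = 20,  s(13) = 0,  s(14) = 20,  s(15) = 20,  s(16) = 16,  s(17) = 12,  s(18) = 4,  s(19) = 16,  s(20) = 20,  s(21) = 12,  s(22) = 8,  s(23) = 20,  s(24) = 4,  s(25) = 0.
Since (s(24), s(25)) = (s(0), s(1)) = (4, 0) (two consecutive terms determine the rest), the sequence is periodic with period 24.
So s(1425) = s(0 + ((1425-0) mod 24)) = s(9) = 12.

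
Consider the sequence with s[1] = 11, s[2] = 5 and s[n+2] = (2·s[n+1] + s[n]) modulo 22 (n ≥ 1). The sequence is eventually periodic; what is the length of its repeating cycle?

Computing terms: s[1] = 11; s[2] = 5; s[3] = 21; s[4] = 3; s[5] = 5; s[6] = 13; s[7] = 9; s[8] = 9; s[9] = 5; s[10] = 19; s[11] = 21; s[12] = 17; s[13] = 11; s[14] = 17; s[15] = 1; s[16] = 19; s[17] = 17; s[18] = 9; s[19] = 13; s[20] = 13; s[21] = 17; s[22] = 3; s[23] = 1; s[24] = 5; s[25] = 11; s[26] = 5.
The sequence repeats with period 24.

24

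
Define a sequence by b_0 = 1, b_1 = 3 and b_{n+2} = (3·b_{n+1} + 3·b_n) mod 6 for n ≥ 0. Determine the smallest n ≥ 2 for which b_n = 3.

b_0 = 1,  b_1 = 3,  b_2 = 0,  b_3 = 3,  b_4 = 3,  b_5 = 0.
Since (b_4, b_5) = (b_1, b_2) = (3, 0) (two consecutive terms determine the rest), the sequence is eventually periodic: after a pre-period of length 1 it cycles with period 3.
The value 3 first appears (with n ≥ 2) at b_3.

3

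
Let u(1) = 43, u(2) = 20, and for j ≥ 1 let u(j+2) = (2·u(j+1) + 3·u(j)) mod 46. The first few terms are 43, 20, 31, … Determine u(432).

34

u(1) = 43, u(2) = 20, u(3) = 31, u(4) = 30, u(5) = 15, u(6) = 28, u(7) = 9, u(8) = 10, u(9) = 1, u(10) = 32, u(11) = 21, u(12) = 0, u(13) = 17, u(14) = 34, u(15) = 27, u(16) = 18, u(17) = 25, u(18) = 12, u(19) = 7, u(20) = 4, u(21) = 29, u(22) = 24, u(23) = 43, u(24) = 20.
Since (u(23), u(24)) = (u(1), u(2)) = (43, 20) (two consecutive terms determine the rest), the sequence is periodic with period 22.
So u(432) = u(1 + ((432-1) mod 22)) = u(14) = 34.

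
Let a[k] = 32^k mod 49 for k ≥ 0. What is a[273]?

1

Listing terms: a[0] = 1,  a[1] = 32,  a[2] = 44,  a[3] = 36,  a[4] = 25,  a[5] = 16,  a[6] = 22,  a[7] = 18,  a[8] = 37,  a[9] = 8,  a[10] = 11,  a[11] = 9,  a[12] = 43,  a[13] = 4,  a[14] = 30,  a[15] = 29,  a[16] = 46,  a[17] = 2,  a[18] = 15,  a[19] = 39,  a[20] = 23,  a[21] = 1.
The sequence repeats with period 21.
(273 - 0) mod 21 = 0, so a[273] = a[0] = 1.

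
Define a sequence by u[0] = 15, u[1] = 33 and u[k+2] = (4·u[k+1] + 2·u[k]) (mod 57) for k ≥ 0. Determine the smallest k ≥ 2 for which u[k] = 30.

We have u[0] = 15; u[1] = 33; u[2] = 48; u[3] = 30; u[4] = 45; u[5] = 12; u[6] = 24; u[7] = 6; u[8] = 15; u[9] = 15; u[10] = 33.
The sequence repeats with period 9.
The value 30 first appears (with k ≥ 2) at u[3].

3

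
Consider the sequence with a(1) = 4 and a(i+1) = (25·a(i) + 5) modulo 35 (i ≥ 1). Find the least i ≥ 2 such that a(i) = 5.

3

We have a(1) = 4, a(2) = 0, a(3) = 5, a(4) = 25, a(5) = 0.
Since a(5) = a(2) = 0, the sequence is eventually periodic: after a pre-period of length 1 it cycles with period 3.
The value 5 first appears (with i ≥ 2) at a(3).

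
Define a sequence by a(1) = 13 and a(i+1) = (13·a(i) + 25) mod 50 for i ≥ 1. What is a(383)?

Listing terms: a(1) = 13; a(2) = 44; a(3) = 47; a(4) = 36; a(5) = 43; a(6) = 34; a(7) = 17; a(8) = 46; a(9) = 23; a(10) = 24; a(11) = 37; a(12) = 6; a(13) = 3; a(14) = 14; a(15) = 7; a(16) = 16; a(17) = 33; a(18) = 4; a(19) = 27; a(20) = 26; a(21) = 13.
Since a(21) = a(1) = 13, the sequence is periodic with period 20.
So a(383) = a(1 + ((383-1) mod 20)) = a(3) = 47.

47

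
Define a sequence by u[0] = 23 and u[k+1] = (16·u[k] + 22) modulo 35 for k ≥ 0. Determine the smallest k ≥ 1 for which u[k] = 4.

8

Computing terms: u[0] = 23, u[1] = 5, u[2] = 32, u[3] = 9, u[4] = 26, u[5] = 18, u[6] = 30, u[7] = 12, u[8] = 4, u[9] = 16, u[10] = 33, u[11] = 25, u[12] = 2, u[13] = 19, u[14] = 11, u[15] = 23.
Since u[15] = u[0] = 23, the sequence is periodic with period 15.
The value 4 first appears (with k ≥ 1) at u[8].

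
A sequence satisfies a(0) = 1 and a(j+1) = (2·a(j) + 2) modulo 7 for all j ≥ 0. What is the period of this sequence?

Computing terms: a(0) = 1,  a(1) = 4,  a(2) = 3,  a(3) = 1.
Since a(3) = a(0) = 1, the sequence is periodic with period 3.

3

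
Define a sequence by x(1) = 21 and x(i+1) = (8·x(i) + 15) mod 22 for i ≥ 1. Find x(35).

Computing terms: x(1) = 21, x(2) = 7, x(3) = 5, x(4) = 11, x(5) = 15, x(6) = 3, x(7) = 17, x(8) = 19, x(9) = 13, x(10) = 9, x(11) = 21.
The sequence repeats with period 10.
So x(35) = x(1 + ((35-1) mod 10)) = x(5) = 15.

15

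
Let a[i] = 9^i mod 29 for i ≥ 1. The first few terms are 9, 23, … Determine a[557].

Computing terms: a[1] = 9; a[2] = 23; a[3] = 4; a[4] = 7; a[5] = 5; a[6] = 16; a[7] = 28; a[8] = 20; a[9] = 6; a[10] = 25; a[11] = 22; a[12] = 24; a[13] = 13; a[14] = 1; a[15] = 9.
Since a[15] = a[1] = 9, the sequence is periodic with period 14.
So a[557] = a[1 + ((557-1) mod 14)] = a[11] = 22.

22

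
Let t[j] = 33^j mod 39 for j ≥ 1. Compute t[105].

Listing terms: t[1] = 33, t[2] = 36, t[3] = 18, t[4] = 9, t[5] = 24, t[6] = 12, t[7] = 6, t[8] = 3, t[9] = 21, t[10] = 30, t[11] = 15, t[12] = 27, t[13] = 33.
The sequence repeats with period 12.
So t[105] = t[1 + ((105-1) mod 12)] = t[9] = 21.

21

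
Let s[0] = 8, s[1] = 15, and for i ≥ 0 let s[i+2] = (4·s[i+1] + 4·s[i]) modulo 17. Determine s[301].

15

Computing terms: s[0] = 8, s[1] = 15, s[2] = 7, s[3] = 3, s[4] = 6, s[5] = 2, s[6] = 15, s[7] = 0, s[8] = 9, s[9] = 2, s[10] = 10, s[11] = 14, s[12] = 11, s[13] = 15, s[14] = 2, s[15] = 0, s[16] = 8, s[17] = 15.
Since (s[16], s[17]) = (s[0], s[1]) = (8, 15) (two consecutive terms determine the rest), the sequence is periodic with period 16.
(301 - 0) mod 16 = 13, so s[301] = s[13] = 15.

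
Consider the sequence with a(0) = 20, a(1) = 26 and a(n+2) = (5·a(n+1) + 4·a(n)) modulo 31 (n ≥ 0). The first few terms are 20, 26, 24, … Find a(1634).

15

Computing terms: a(0) = 20, a(1) = 26, a(2) = 24, a(3) = 7, a(4) = 7, a(5) = 1, a(6) = 2, a(7) = 14, a(8) = 16, a(9) = 12, a(10) = 0, a(11) = 17, a(12) = 23, a(13) = 28, a(14) = 15, a(15) = 1, a(16) = 3, a(17) = 19, a(18) = 14, a(19) = 22, a(20) = 11, a(21) = 19, a(22) = 15, a(23) = 27, a(24) = 9, a(25) = 29, a(26) = 26, a(27) = 29, a(28) = 1, a(29) = 28, a(30) = 20, a(31) = 26.
The sequence repeats with period 30.
So a(1634) = a(0 + ((1634-0) mod 30)) = a(14) = 15.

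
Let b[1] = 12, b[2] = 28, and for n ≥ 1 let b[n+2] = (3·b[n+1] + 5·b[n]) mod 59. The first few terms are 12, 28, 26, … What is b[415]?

29

Computing terms: b[1] = 12; b[2] = 28; b[3] = 26; b[4] = 41; b[5] = 17; b[6] = 20; b[7] = 27; b[8] = 4; b[9] = 29; b[10] = 48; b[11] = 53; b[12] = 45; b[13] = 46; b[14] = 9; b[15] = 21; b[16] = 49; b[17] = 16; b[18] = 57; b[19] = 15; b[20] = 35; b[21] = 3; b[22] = 7; b[23] = 36; b[24] = 25; b[25] = 19; b[26] = 5; b[27] = 51; b[28] = 1; b[29] = 22; b[30] = 12; b[31] = 28.
Since (b[30], b[31]) = (b[1], b[2]) = (12, 28) (two consecutive terms determine the rest), the sequence is periodic with period 29.
So b[415] = b[1 + ((415-1) mod 29)] = b[9] = 29.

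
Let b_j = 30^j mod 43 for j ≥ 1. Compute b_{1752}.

21

We have b_1 = 30,  b_2 = 40,  b_3 = 39,  b_4 = 9,  b_5 = 12,  b_6 = 16,  b_7 = 7,  b_8 = 38,  b_9 = 22,  b_{10} = 15,  b_{11} = 20,  b_{12} = 41,  b_{13} = 26,  b_{14} = 6,  b_{15} = 8,  b_{16} = 25,  b_{17} = 19,  b_{18} = 11,  b_{19} = 29,  b_{20} = 10,  b_{21} = 42,  b_{22} = 13,  b_{23} = 3,  b_{24} = 4,  b_{25} = 34,  b_{26} = 31,  b_{27} = 27,  b_{28} = 36,  b_{29} = 5,  b_{30} = 21,  b_{31} = 28,  b_{32} = 23,  b_{33} = 2,  b_{34} = 17,  b_{35} = 37,  b_{36} = 35,  b_{37} = 18,  b_{38} = 24,  b_{39} = 32,  b_{40} = 14,  b_{41} = 33,  b_{42} = 1,  b_{43} = 30.
Since b_{43} = b_1 = 30, the sequence is periodic with period 42.
So b_{1752} = b_{1 + ((1752-1) mod 42)} = b_{30} = 21.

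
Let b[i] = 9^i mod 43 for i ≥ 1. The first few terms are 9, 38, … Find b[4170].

16

We have b[1] = 9, b[2] = 38, b[3] = 41, b[4] = 25, b[5] = 10, b[6] = 4, b[7] = 36, b[8] = 23, b[9] = 35, b[10] = 14, b[11] = 40, b[12] = 16, b[13] = 15, b[14] = 6, b[15] = 11, b[16] = 13, b[17] = 31, b[18] = 21, b[19] = 17, b[20] = 24, b[21] = 1, b[22] = 9.
The sequence repeats with period 21.
(4170 - 1) mod 21 = 11, so b[4170] = b[12] = 16.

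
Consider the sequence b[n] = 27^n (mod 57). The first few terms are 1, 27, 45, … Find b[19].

27

Listing terms: b[0] = 1; b[1] = 27; b[2] = 45; b[3] = 18; b[4] = 30; b[5] = 12; b[6] = 39; b[7] = 27.
Since b[7] = b[1] = 27, the sequence is eventually periodic: after a pre-period of length 1 it cycles with period 6.
For n ≥ 1, b[n] depends only on (n - 1) mod 6. (19 - 1) mod 6 = 0, so b[19] = b[1] = 27.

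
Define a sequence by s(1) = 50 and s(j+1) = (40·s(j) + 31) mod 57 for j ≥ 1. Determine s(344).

We have s(1) = 50,  s(2) = 36,  s(3) = 46,  s(4) = 47,  s(5) = 30,  s(6) = 34,  s(7) = 23,  s(8) = 39,  s(9) = 52,  s(10) = 2,  s(11) = 54,  s(12) = 25,  s(13) = 5,  s(14) = 3,  s(15) = 37,  s(16) = 29,  s(17) = 51,  s(18) = 19,  s(19) = 50.
The sequence repeats with period 18.
So s(344) = s(1 + ((344-1) mod 18)) = s(2) = 36.

36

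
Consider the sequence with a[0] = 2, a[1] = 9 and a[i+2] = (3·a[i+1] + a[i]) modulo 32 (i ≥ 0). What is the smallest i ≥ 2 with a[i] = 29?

2

Listing terms: a[0] = 2; a[1] = 9; a[2] = 29; a[3] = 0; a[4] = 29; a[5] = 23; a[6] = 2; a[7] = 29; a[8] = 25; a[9] = 8; a[10] = 17; a[11] = 27; a[12] = 2; a[13] = 1; a[14] = 5; a[15] = 16; a[16] = 21; a[17] = 15; a[18] = 2; a[19] = 21; a[20] = 1; a[21] = 24; a[22] = 9; a[23] = 19; a[24] = 2; a[25] = 25; a[26] = 13; a[27] = 0; a[28] = 13; a[29] = 7; a[30] = 2; a[31] = 13; a[32] = 9; a[33] = 8; a[34] = 1; a[35] = 11; a[36] = 2; a[37] = 17; a[38] = 21; a[39] = 16; a[40] = 5; a[41] = 31; a[42] = 2; a[43] = 5; a[44] = 17; a[45] = 24; a[46] = 25; a[47] = 3; a[48] = 2; a[49] = 9.
The sequence repeats with period 48.
The value 29 first appears (with i ≥ 2) at a[2].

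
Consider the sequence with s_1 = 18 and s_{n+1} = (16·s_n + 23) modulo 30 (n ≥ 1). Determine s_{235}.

Computing terms: s_1 = 18, s_2 = 11, s_3 = 19, s_4 = 27, s_5 = 5, s_6 = 13, s_7 = 21, s_8 = 29, s_9 = 7, s_{10} = 15, s_{11} = 23, s_{12} = 1, s_{13} = 9, s_{14} = 17, s_{15} = 25, s_{16} = 3, s_{17} = 11.
Since s_{17} = s_2 = 11, the sequence is eventually periodic: after a pre-period of length 1 it cycles with period 15.
For n ≥ 2, s_n depends only on (n - 2) mod 15. (235 - 2) mod 15 = 8, so s_{235} = s_{10} = 15.

15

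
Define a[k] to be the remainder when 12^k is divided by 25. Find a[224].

11

a[1] = 12, a[2] = 19, a[3] = 3, a[4] = 11, a[5] = 7, a[6] = 9, a[7] = 8, a[8] = 21, a[9] = 2, a[10] = 24, a[11] = 13, a[12] = 6, a[13] = 22, a[14] = 14, a[15] = 18, a[16] = 16, a[17] = 17, a[18] = 4, a[19] = 23, a[20] = 1, a[21] = 12.
Since a[21] = a[1] = 12, the sequence is periodic with period 20.
So a[224] = a[1 + ((224-1) mod 20)] = a[4] = 11.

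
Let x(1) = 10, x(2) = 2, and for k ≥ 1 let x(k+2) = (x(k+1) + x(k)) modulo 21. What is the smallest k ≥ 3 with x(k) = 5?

5

Computing terms: x(1) = 10; x(2) = 2; x(3) = 12; x(4) = 14; x(5) = 5; x(6) = 19; x(7) = 3; x(8) = 1; x(9) = 4; x(10) = 5; x(11) = 9; x(12) = 14; x(13) = 2; x(14) = 16; x(15) = 18; x(16) = 13; x(17) = 10; x(18) = 2.
Since (x(17), x(18)) = (x(1), x(2)) = (10, 2) (two consecutive terms determine the rest), the sequence is periodic with period 16.
The value 5 first appears (with k ≥ 3) at x(5).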